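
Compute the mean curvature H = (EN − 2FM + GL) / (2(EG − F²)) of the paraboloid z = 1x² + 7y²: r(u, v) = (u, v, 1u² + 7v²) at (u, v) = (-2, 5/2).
H = 1345*sqrt(138)/514188

With E = 4*u^2 + 1, F = 28*u*v, G = 196*v^2 + 1, L = 2/sqrt(4*u^2 + 196*v^2 + 1), M = 0, N = 14/sqrt(4*u^2 + 196*v^2 + 1), assemble
  H = (EN − 2FM + GL) / (2(EG − F²)) = 4*(7*u^2 + 49*v^2 + 2)/(4*u^2 + 196*v^2 + 1)^(3/2).
At (u, v) = (-2, 5/2): H = 1345*sqrt(138)/514188.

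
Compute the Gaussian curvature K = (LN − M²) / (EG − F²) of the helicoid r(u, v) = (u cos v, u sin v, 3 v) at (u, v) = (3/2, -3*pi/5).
K = -16/225

Coefficients of the first fundamental form: E = 1, F = 0, G = u^2 + 9.
Coefficients of the second fundamental form: L = 0, M = -3/sqrt(u^2 + 9), N = 0.
Assemble K = (LN − M²)/(EG − F²) = -9/(u^2 + 9)^2. At (u, v) = (3/2, -3*pi/5): K = -16/225.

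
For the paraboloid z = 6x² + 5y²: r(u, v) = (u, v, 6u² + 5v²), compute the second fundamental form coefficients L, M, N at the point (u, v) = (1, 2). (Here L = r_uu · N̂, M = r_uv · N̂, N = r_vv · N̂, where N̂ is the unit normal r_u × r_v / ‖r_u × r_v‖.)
L = 12*sqrt(545)/545;  M = 0;  N = 2*sqrt(545)/109

Compute the unit normal N̂(u, v) = (-12*u/sqrt(144*u^2 + 100*v^2 + 1), -10*v/sqrt(144*u^2 + 100*v^2 + 1), 1/sqrt(144*u^2 + 100*v^2 + 1)), and the second partials r_uu, r_uv, r_vv. Take dot products:
  L(u, v) = r_uu · N̂ = 12/sqrt(144*u^2 + 100*v^2 + 1),
  M(u, v) = r_uv · N̂ = 0,
  N(u, v) = r_vv · N̂ = 10/sqrt(144*u^2 + 100*v^2 + 1).
Evaluating at (u, v) = (1, 2):
  L = 12*sqrt(545)/545, M = 0, N = 2*sqrt(545)/109.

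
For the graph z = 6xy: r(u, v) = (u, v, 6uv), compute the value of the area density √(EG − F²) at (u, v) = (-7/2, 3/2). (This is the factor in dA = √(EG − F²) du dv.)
√(EG − F²)|_{(-7/2, 3/2)} = sqrt(523)

E = 36*v^2 + 1, F = 36*u*v, G = 36*u^2 + 1, so EG − F² = 36*u^2 + 36*v^2 + 1. Taking the positive square root: √(EG − F²) = sqrt(36*u^2 + 36*v^2 + 1). At (u, v) = (-7/2, 3/2): sqrt(523).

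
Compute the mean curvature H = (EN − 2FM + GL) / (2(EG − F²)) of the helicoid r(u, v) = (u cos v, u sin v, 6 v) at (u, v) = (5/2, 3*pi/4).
H = 0

With E = 1, F = 0, G = u^2 + 36, L = 0, M = -6/sqrt(u^2 + 36), N = 0, assemble
  H = (EN − 2FM + GL) / (2(EG − F²)) = 0.
At (u, v) = (5/2, 3*pi/4): H = 0.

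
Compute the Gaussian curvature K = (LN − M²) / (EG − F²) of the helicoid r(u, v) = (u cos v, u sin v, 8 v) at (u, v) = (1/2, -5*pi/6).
K = -1024/66049

Coefficients of the first fundamental form: E = 1, F = 0, G = u^2 + 64.
Coefficients of the second fundamental form: L = 0, M = -8/sqrt(u^2 + 64), N = 0.
Assemble K = (LN − M²)/(EG − F²) = -64/(u^2 + 64)^2. At (u, v) = (1/2, -5*pi/6): K = -1024/66049.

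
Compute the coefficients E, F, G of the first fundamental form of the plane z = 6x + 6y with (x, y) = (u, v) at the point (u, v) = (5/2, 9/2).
E = 37;  F = 36;  G = 37

Partials: r_u = (1, 0, 6), r_v = (0, 1, 6). As functions of (u, v):
  E = r_u · r_u = 37,
  F = r_u · r_v = 36,
  G = r_v · r_v = 37.
Evaluating at (u, v) = (5/2, 9/2): E = 37, F = 36, G = 37.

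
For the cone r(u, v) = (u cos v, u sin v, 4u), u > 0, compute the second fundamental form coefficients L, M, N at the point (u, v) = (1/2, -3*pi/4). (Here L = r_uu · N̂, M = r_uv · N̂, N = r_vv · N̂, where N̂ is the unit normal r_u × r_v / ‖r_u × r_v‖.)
L = 0;  M = 0;  N = 2*sqrt(17)/17

Compute the unit normal N̂(u, v) = (-4*sqrt(17)*u*cos(v)/(17*Abs(u)), -4*sqrt(17)*u*sin(v)/(17*Abs(u)), sqrt(17)*u/(17*Abs(u))), and the second partials r_uu, r_uv, r_vv. Take dot products:
  L(u, v) = r_uu · N̂ = 0,
  M(u, v) = r_uv · N̂ = 0,
  N(u, v) = r_vv · N̂ = 4*sqrt(17)*u^2/(17*Abs(u)).
Evaluating at (u, v) = (1/2, -3*pi/4):
  L = 0, M = 0, N = 2*sqrt(17)/17.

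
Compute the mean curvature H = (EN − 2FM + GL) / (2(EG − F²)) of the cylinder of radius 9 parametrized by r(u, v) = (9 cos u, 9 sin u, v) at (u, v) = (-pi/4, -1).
H = -1/18

With E = 81, F = 0, G = 1, L = -9, M = 0, N = 0, assemble
  H = (EN − 2FM + GL) / (2(EG − F²)) = -1/18.
At (u, v) = (-pi/4, -1): H = -1/18.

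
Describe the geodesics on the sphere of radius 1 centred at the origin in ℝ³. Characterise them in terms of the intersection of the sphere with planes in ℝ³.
Geodesics on the sphere of radius 1 are great circles — circles of radius 1 obtained as the intersection of the sphere with planes through the origin (the centre of the sphere).

A curve α(t) of nonzero constant speed on the sphere of radius 1 is a geodesic iff its acceleration α̈ is everywhere normal to the surface, i.e. parallel to the radial vector α(t). Then d/dt(α × α̇) = α̇ × α̇ + α × α̈ = 0, so α × α̇ is a constant vector n ≠ 0 and α(t) · n = 0 for all t: α lies in the plane through the origin with normal n. The intersection of that plane with the sphere is a circle of radius 1 (a great circle). Conversely, a great circle traversed at constant speed has centripetal acceleration pointing at the origin, hence normal to the sphere, so every great circle is a geodesic.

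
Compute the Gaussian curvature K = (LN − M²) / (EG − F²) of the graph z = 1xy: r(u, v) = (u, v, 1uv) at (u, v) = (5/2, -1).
K = -16/1089

Coefficients of the first fundamental form: E = v^2 + 1, F = u*v, G = u^2 + 1.
Coefficients of the second fundamental form: L = 0, M = 1/sqrt(u^2 + v^2 + 1), N = 0.
Assemble K = (LN − M²)/(EG − F²) = 1/((u^2*v^2 - (u^2 + 1)*(v^2 + 1))*(u^2 + v^2 + 1)). At (u, v) = (5/2, -1): K = -16/1089.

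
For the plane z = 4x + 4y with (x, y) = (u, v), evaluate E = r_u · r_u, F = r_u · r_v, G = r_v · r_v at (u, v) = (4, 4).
E = 17;  F = 16;  G = 17

Partials: r_u = (1, 0, 4), r_v = (0, 1, 4). As functions of (u, v):
  E = r_u · r_u = 17,
  F = r_u · r_v = 16,
  G = r_v · r_v = 17.
Evaluating at (u, v) = (4, 4): E = 17, F = 16, G = 17.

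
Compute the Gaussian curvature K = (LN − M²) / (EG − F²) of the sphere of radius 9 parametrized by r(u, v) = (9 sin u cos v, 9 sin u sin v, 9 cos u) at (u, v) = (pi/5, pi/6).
K = 1/81

Coefficients of the first fundamental form: E = 81, F = 0, G = 81*sin(u)^2.
Coefficients of the second fundamental form: L = -9*sin(u)/Abs(sin(u)), M = 0, N = -9*sin(u)^3/Abs(sin(u)).
Assemble K = (LN − M²)/(EG − F²) = 1/81. At (u, v) = (pi/5, pi/6): K = 1/81.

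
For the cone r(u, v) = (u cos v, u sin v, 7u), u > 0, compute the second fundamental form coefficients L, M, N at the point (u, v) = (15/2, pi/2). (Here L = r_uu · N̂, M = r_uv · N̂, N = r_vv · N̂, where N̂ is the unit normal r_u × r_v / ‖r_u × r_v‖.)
L = 0;  M = 0;  N = 21*sqrt(2)/4

Compute the unit normal N̂(u, v) = (-7*sqrt(2)*u*cos(v)/(10*Abs(u)), -7*sqrt(2)*u*sin(v)/(10*Abs(u)), sqrt(2)*u/(10*Abs(u))), and the second partials r_uu, r_uv, r_vv. Take dot products:
  L(u, v) = r_uu · N̂ = 0,
  M(u, v) = r_uv · N̂ = 0,
  N(u, v) = r_vv · N̂ = 7*sqrt(2)*u^2/(10*Abs(u)).
Evaluating at (u, v) = (15/2, pi/2):
  L = 0, M = 0, N = 21*sqrt(2)/4.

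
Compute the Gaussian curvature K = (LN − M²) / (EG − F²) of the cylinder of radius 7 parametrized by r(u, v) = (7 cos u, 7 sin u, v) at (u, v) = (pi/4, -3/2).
K = 0

Coefficients of the first fundamental form: E = 49, F = 0, G = 1.
Coefficients of the second fundamental form: L = -7, M = 0, N = 0.
Assemble K = (LN − M²)/(EG − F²) = 0. At (u, v) = (pi/4, -3/2): K = 0.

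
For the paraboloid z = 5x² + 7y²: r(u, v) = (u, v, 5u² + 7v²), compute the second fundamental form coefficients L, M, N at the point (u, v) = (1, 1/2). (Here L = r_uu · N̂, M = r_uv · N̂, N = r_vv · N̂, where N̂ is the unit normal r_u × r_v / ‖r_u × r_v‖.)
L = sqrt(6)/3;  M = 0;  N = 7*sqrt(6)/15

Compute the unit normal N̂(u, v) = (-10*u/sqrt(100*u^2 + 196*v^2 + 1), -14*v/sqrt(100*u^2 + 196*v^2 + 1), 1/sqrt(100*u^2 + 196*v^2 + 1)), and the second partials r_uu, r_uv, r_vv. Take dot products:
  L(u, v) = r_uu · N̂ = 10/sqrt(100*u^2 + 196*v^2 + 1),
  M(u, v) = r_uv · N̂ = 0,
  N(u, v) = r_vv · N̂ = 14/sqrt(100*u^2 + 196*v^2 + 1).
Evaluating at (u, v) = (1, 1/2):
  L = sqrt(6)/3, M = 0, N = 7*sqrt(6)/15.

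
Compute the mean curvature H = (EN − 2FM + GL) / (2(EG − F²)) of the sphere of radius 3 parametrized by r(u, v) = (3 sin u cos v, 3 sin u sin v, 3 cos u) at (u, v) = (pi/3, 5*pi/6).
H = -1/3

With E = 9, F = 0, G = 9*sin(u)^2, L = -3*sin(u)/Abs(sin(u)), M = 0, N = -3*sin(u)^3/Abs(sin(u)), assemble
  H = (EN − 2FM + GL) / (2(EG − F²)) = -sin(u)/(3*Abs(sin(u))).
At (u, v) = (pi/3, 5*pi/6): H = -1/3.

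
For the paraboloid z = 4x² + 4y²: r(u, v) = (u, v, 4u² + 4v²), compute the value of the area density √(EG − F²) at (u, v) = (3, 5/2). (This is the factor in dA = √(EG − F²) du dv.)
√(EG − F²)|_{(3, 5/2)} = sqrt(977)

E = 64*u^2 + 1, F = 64*u*v, G = 64*v^2 + 1, so EG − F² = 64*u^2 + 64*v^2 + 1. Taking the positive square root: √(EG − F²) = sqrt(64*u^2 + 64*v^2 + 1). At (u, v) = (3, 5/2): sqrt(977).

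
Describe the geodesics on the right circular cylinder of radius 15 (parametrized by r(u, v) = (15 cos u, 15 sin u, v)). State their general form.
The cylinder is flat (K = 0) and locally isometric to the plane via the development (u, v) ↦ (15 u, v). Geodesics are the pre-images of straight lines: circles (v constant), vertical lines (u constant), and helices (v = c · u + d) for constants c, d.

A right cylinder has E = 15², F = 0, G = 1, so EG − F² = 15², and L = −15, M = N = 0, giving K = (LN − M²)/(EG − F²) = 0 everywhere. A flat surface is locally isometric to the Euclidean plane via the map (u, v) ↦ (15 u, v). Straight lines in the (x̃, ỹ) plane pull back to: (a) horizontal circles (v = const), (b) vertical generators (u = const), and (c) helices (15 u tan θ = v, i.e. v = c · u + d).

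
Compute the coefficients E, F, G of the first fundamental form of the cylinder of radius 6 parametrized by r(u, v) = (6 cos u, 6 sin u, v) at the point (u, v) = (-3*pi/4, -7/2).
E = 36;  F = 0;  G = 1

Partials: r_u = (-6*sin(u), 6*cos(u), 0), r_v = (0, 0, 1). As functions of (u, v):
  E = r_u · r_u = 36,
  F = r_u · r_v = 0,
  G = r_v · r_v = 1.
Evaluating at (u, v) = (-3*pi/4, -7/2): E = 36, F = 0, G = 1.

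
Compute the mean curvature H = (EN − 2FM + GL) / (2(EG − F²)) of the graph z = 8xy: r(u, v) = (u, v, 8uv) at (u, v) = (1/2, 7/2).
H = -896*sqrt(89)/213867

With E = 64*v^2 + 1, F = 64*u*v, G = 64*u^2 + 1, L = 0, M = 8/sqrt(64*u^2 + 64*v^2 + 1), N = 0, assemble
  H = (EN − 2FM + GL) / (2(EG − F²)) = -512*u*v/(64*u^2 + 64*v^2 + 1)^(3/2).
At (u, v) = (1/2, 7/2): H = -896*sqrt(89)/213867.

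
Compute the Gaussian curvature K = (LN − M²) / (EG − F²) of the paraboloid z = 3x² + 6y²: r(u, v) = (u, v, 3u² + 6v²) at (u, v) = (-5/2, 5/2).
K = 18/316969

Coefficients of the first fundamental form: E = 36*u^2 + 1, F = 72*u*v, G = 144*v^2 + 1.
Coefficients of the second fundamental form: L = 6/sqrt(36*u^2 + 144*v^2 + 1), M = 0, N = 12/sqrt(36*u^2 + 144*v^2 + 1).
Assemble K = (LN − M²)/(EG − F²) = 72/(1296*u^4 + 10368*u^2*v^2 + 72*u^2 + 20736*v^4 + 288*v^2 + 1). At (u, v) = (-5/2, 5/2): K = 18/316969.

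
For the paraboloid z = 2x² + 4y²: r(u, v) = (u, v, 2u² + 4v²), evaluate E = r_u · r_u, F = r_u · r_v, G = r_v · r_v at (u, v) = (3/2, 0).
E = 37;  F = 0;  G = 1

Partials: r_u = (1, 0, 4*u), r_v = (0, 1, 8*v). As functions of (u, v):
  E = r_u · r_u = 16*u^2 + 1,
  F = r_u · r_v = 32*u*v,
  G = r_v · r_v = 64*v^2 + 1.
Evaluating at (u, v) = (3/2, 0): E = 37, F = 0, G = 1.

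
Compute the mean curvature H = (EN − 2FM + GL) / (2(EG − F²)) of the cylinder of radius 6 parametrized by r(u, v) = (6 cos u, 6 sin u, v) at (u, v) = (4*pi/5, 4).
H = -1/12

With E = 36, F = 0, G = 1, L = -6, M = 0, N = 0, assemble
  H = (EN − 2FM + GL) / (2(EG − F²)) = -1/12.
At (u, v) = (4*pi/5, 4): H = -1/12.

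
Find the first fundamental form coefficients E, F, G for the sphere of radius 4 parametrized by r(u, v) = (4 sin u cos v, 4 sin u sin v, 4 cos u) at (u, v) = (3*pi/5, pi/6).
E = 16;  F = 0;  G = 2*sqrt(5) + 10

Partials: r_u = (4*cos(u)*cos(v), 4*sin(v)*cos(u), -4*sin(u)), r_v = (-4*sin(u)*sin(v), 4*sin(u)*cos(v), 0). As functions of (u, v):
  E = r_u · r_u = 16,
  F = r_u · r_v = 0,
  G = r_v · r_v = 16*sin(u)^2.
Evaluating at (u, v) = (3*pi/5, pi/6): E = 16, F = 0, G = 2*sqrt(5) + 10.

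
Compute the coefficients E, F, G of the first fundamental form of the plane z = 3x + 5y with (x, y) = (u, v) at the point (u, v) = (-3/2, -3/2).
E = 10;  F = 15;  G = 26

Partials: r_u = (1, 0, 3), r_v = (0, 1, 5). As functions of (u, v):
  E = r_u · r_u = 10,
  F = r_u · r_v = 15,
  G = r_v · r_v = 26.
Evaluating at (u, v) = (-3/2, -3/2): E = 10, F = 15, G = 26.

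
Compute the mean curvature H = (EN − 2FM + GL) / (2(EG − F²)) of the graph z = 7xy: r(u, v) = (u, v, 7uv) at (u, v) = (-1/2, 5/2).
H = 1715*sqrt(142)/272214

With E = 49*v^2 + 1, F = 49*u*v, G = 49*u^2 + 1, L = 0, M = 7/sqrt(49*u^2 + 49*v^2 + 1), N = 0, assemble
  H = (EN − 2FM + GL) / (2(EG − F²)) = -343*u*v/(49*u^2 + 49*v^2 + 1)^(3/2).
At (u, v) = (-1/2, 5/2): H = 1715*sqrt(142)/272214.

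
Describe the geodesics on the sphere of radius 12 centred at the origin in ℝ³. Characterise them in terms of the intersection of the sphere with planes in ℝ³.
Geodesics on the sphere of radius 12 are great circles — circles of radius 12 obtained as the intersection of the sphere with planes through the origin (the centre of the sphere).

A curve α(t) of nonzero constant speed on the sphere of radius 12 is a geodesic iff its acceleration α̈ is everywhere normal to the surface, i.e. parallel to the radial vector α(t). Then d/dt(α × α̇) = α̇ × α̇ + α × α̈ = 0, so α × α̇ is a constant vector n ≠ 0 and α(t) · n = 0 for all t: α lies in the plane through the origin with normal n. The intersection of that plane with the sphere is a circle of radius 12 (a great circle). Conversely, a great circle traversed at constant speed has centripetal acceleration pointing at the origin, hence normal to the sphere, so every great circle is a geodesic.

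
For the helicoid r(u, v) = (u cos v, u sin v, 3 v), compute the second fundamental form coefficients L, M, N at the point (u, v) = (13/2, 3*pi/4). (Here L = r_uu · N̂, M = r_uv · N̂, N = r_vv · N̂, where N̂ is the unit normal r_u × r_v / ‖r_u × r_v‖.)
L = 0;  M = -6*sqrt(205)/205;  N = 0

Compute the unit normal N̂(u, v) = (3*sin(v)/sqrt(u^2 + 9), -3*cos(v)/sqrt(u^2 + 9), u/sqrt(u^2 + 9)), and the second partials r_uu, r_uv, r_vv. Take dot products:
  L(u, v) = r_uu · N̂ = 0,
  M(u, v) = r_uv · N̂ = -3/sqrt(u^2 + 9),
  N(u, v) = r_vv · N̂ = 0.
Evaluating at (u, v) = (13/2, 3*pi/4):
  L = 0, M = -6*sqrt(205)/205, N = 0.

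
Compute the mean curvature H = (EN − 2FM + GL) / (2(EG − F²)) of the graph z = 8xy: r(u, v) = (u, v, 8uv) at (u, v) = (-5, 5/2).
H = 6400*sqrt(2001)/4004001

With E = 64*v^2 + 1, F = 64*u*v, G = 64*u^2 + 1, L = 0, M = 8/sqrt(64*u^2 + 64*v^2 + 1), N = 0, assemble
  H = (EN − 2FM + GL) / (2(EG − F²)) = -512*u*v/(64*u^2 + 64*v^2 + 1)^(3/2).
At (u, v) = (-5, 5/2): H = 6400*sqrt(2001)/4004001.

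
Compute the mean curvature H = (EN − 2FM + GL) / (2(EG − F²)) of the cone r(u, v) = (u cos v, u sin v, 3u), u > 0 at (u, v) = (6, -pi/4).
H = sqrt(10)/40

With E = 10, F = 0, G = u^2, L = 0, M = 0, N = 3*sqrt(10)*u^2/(10*Abs(u)), assemble
  H = (EN − 2FM + GL) / (2(EG − F²)) = 3*sqrt(10)/(20*Abs(u)).
At (u, v) = (6, -pi/4): H = sqrt(10)/40.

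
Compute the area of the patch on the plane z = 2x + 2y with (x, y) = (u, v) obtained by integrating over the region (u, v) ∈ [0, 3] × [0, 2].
Area = 18

Area = ∫∫ √(EG − F²) du dv with √(EG − F²) = 3. Integrating over [0, 3] × [0, 2] gives 18.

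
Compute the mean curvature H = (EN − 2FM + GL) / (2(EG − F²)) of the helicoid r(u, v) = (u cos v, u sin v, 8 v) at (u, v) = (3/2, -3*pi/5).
H = 0

With E = 1, F = 0, G = u^2 + 64, L = 0, M = -8/sqrt(u^2 + 64), N = 0, assemble
  H = (EN − 2FM + GL) / (2(EG − F²)) = 0.
At (u, v) = (3/2, -3*pi/5): H = 0.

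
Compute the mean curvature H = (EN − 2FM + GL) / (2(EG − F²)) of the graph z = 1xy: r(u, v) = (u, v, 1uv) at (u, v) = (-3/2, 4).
H = 48*sqrt(77)/5929

With E = v^2 + 1, F = u*v, G = u^2 + 1, L = 0, M = 1/sqrt(u^2 + v^2 + 1), N = 0, assemble
  H = (EN − 2FM + GL) / (2(EG − F²)) = -u*v/(u^2 + v^2 + 1)^(3/2).
At (u, v) = (-3/2, 4): H = 48*sqrt(77)/5929.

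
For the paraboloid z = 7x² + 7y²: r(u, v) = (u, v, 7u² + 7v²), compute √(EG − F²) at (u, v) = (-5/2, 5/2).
√(EG − F²)|_{(-5/2, 5/2)} = sqrt(2451)

E = 196*u^2 + 1, F = 196*u*v, G = 196*v^2 + 1; EG − F² = 196*u^2 + 196*v^2 + 1; √(EG − F²) = sqrt(196*u^2 + 196*v^2 + 1). At the given point: sqrt(2451).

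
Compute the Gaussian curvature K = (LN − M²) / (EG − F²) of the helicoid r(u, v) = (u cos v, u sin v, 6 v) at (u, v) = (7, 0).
K = -36/7225

Coefficients of the first fundamental form: E = 1, F = 0, G = u^2 + 36.
Coefficients of the second fundamental form: L = 0, M = -6/sqrt(u^2 + 36), N = 0.
Assemble K = (LN − M²)/(EG − F²) = -36/(u^2 + 36)^2. At (u, v) = (7, 0): K = -36/7225.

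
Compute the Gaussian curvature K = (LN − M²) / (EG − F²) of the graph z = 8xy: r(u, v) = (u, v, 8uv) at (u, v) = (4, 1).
K = -64/1185921

Coefficients of the first fundamental form: E = 64*v^2 + 1, F = 64*u*v, G = 64*u^2 + 1.
Coefficients of the second fundamental form: L = 0, M = 8/sqrt(64*u^2 + 64*v^2 + 1), N = 0.
Assemble K = (LN − M²)/(EG − F²) = -64/(4096*u^4 + 8192*u^2*v^2 + 128*u^2 + 4096*v^4 + 128*v^2 + 1). At (u, v) = (4, 1): K = -64/1185921.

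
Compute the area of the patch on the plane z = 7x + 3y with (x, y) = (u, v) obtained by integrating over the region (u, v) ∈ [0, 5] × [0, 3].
Area = 15*sqrt(59)

Area = ∫∫ √(EG − F²) du dv with √(EG − F²) = sqrt(59). Integrating over [0, 5] × [0, 3] gives 15*sqrt(59).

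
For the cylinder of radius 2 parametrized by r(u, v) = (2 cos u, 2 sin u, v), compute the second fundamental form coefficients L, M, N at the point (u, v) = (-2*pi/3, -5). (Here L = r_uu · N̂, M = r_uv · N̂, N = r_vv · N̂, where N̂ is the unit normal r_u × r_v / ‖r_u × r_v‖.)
L = -2;  M = 0;  N = 0

Compute the unit normal N̂(u, v) = (cos(u), sin(u), 0), and the second partials r_uu, r_uv, r_vv. Take dot products:
  L(u, v) = r_uu · N̂ = -2,
  M(u, v) = r_uv · N̂ = 0,
  N(u, v) = r_vv · N̂ = 0.
Evaluating at (u, v) = (-2*pi/3, -5):
  L = -2, M = 0, N = 0.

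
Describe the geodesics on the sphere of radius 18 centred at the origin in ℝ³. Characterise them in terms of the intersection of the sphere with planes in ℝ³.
Geodesics on the sphere of radius 18 are great circles — circles of radius 18 obtained as the intersection of the sphere with planes through the origin (the centre of the sphere).

A curve α(t) of nonzero constant speed on the sphere of radius 18 is a geodesic iff its acceleration α̈ is everywhere normal to the surface, i.e. parallel to the radial vector α(t). Then d/dt(α × α̇) = α̇ × α̇ + α × α̈ = 0, so α × α̇ is a constant vector n ≠ 0 and α(t) · n = 0 for all t: α lies in the plane through the origin with normal n. The intersection of that plane with the sphere is a circle of radius 18 (a great circle). Conversely, a great circle traversed at constant speed has centripetal acceleration pointing at the origin, hence normal to the sphere, so every great circle is a geodesic.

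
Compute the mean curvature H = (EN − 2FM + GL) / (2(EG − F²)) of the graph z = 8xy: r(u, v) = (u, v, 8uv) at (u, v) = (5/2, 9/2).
H = -5760*sqrt(1697)/2879809

With E = 64*v^2 + 1, F = 64*u*v, G = 64*u^2 + 1, L = 0, M = 8/sqrt(64*u^2 + 64*v^2 + 1), N = 0, assemble
  H = (EN − 2FM + GL) / (2(EG − F²)) = -512*u*v/(64*u^2 + 64*v^2 + 1)^(3/2).
At (u, v) = (5/2, 9/2): H = -5760*sqrt(1697)/2879809.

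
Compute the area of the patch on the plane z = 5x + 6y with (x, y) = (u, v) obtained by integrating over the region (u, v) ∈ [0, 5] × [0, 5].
Area = 25*sqrt(62)

Area = ∫∫ √(EG − F²) du dv with √(EG − F²) = sqrt(62). Integrating over [0, 5] × [0, 5] gives 25*sqrt(62).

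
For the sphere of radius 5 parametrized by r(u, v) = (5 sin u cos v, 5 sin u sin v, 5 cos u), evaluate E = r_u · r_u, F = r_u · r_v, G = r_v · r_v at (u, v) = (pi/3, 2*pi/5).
E = 25;  F = 0;  G = 75/4

Partials: r_u = (5*cos(u)*cos(v), 5*sin(v)*cos(u), -5*sin(u)), r_v = (-5*sin(u)*sin(v), 5*sin(u)*cos(v), 0). As functions of (u, v):
  E = r_u · r_u = 25,
  F = r_u · r_v = 0,
  G = r_v · r_v = 25*sin(u)^2.
Evaluating at (u, v) = (pi/3, 2*pi/5): E = 25, F = 0, G = 75/4.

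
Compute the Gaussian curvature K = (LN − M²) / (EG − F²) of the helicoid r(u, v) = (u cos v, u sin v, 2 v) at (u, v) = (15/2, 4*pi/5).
K = -64/58081

Coefficients of the first fundamental form: E = 1, F = 0, G = u^2 + 4.
Coefficients of the second fundamental form: L = 0, M = -2/sqrt(u^2 + 4), N = 0.
Assemble K = (LN − M²)/(EG − F²) = -4/(u^2 + 4)^2. At (u, v) = (15/2, 4*pi/5): K = -64/58081.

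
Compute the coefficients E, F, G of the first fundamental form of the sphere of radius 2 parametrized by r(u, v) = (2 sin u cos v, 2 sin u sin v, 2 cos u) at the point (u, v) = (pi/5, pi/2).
E = 4;  F = 0;  G = 5/2 - sqrt(5)/2

Partials: r_u = (2*cos(u)*cos(v), 2*sin(v)*cos(u), -2*sin(u)), r_v = (-2*sin(u)*sin(v), 2*sin(u)*cos(v), 0). As functions of (u, v):
  E = r_u · r_u = 4,
  F = r_u · r_v = 0,
  G = r_v · r_v = 4*sin(u)^2.
Evaluating at (u, v) = (pi/5, pi/2): E = 4, F = 0, G = 5/2 - sqrt(5)/2.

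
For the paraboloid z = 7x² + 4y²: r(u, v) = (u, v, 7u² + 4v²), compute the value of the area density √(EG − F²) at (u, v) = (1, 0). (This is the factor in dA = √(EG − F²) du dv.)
√(EG − F²)|_{(1, 0)} = sqrt(197)

E = 196*u^2 + 1, F = 112*u*v, G = 64*v^2 + 1, so EG − F² = 196*u^2 + 64*v^2 + 1. Taking the positive square root: √(EG − F²) = sqrt(196*u^2 + 64*v^2 + 1). At (u, v) = (1, 0): sqrt(197).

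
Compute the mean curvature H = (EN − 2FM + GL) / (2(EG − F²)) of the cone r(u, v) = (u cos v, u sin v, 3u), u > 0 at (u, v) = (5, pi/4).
H = 3*sqrt(10)/100

With E = 10, F = 0, G = u^2, L = 0, M = 0, N = 3*sqrt(10)*u^2/(10*Abs(u)), assemble
  H = (EN − 2FM + GL) / (2(EG − F²)) = 3*sqrt(10)/(20*Abs(u)).
At (u, v) = (5, pi/4): H = 3*sqrt(10)/100.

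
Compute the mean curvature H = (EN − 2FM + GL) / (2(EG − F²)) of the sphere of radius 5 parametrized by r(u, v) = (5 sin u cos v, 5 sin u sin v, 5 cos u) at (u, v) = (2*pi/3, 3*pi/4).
H = -1/5

With E = 25, F = 0, G = 25*sin(u)^2, L = -5*sin(u)/Abs(sin(u)), M = 0, N = -5*sin(u)^3/Abs(sin(u)), assemble
  H = (EN − 2FM + GL) / (2(EG − F²)) = -sin(u)/(5*Abs(sin(u))).
At (u, v) = (2*pi/3, 3*pi/4): H = -1/5.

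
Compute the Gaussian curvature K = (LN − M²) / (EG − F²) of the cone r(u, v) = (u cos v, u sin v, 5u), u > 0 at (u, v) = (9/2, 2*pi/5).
K = 0

Coefficients of the first fundamental form: E = 26, F = 0, G = u^2.
Coefficients of the second fundamental form: L = 0, M = 0, N = 5*sqrt(26)*u^2/(26*Abs(u)).
Assemble K = (LN − M²)/(EG − F²) = 0. At (u, v) = (9/2, 2*pi/5): K = 0.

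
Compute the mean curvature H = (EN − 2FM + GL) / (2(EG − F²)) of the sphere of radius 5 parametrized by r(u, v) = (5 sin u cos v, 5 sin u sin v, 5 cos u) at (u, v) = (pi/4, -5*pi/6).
H = -1/5

With E = 25, F = 0, G = 25*sin(u)^2, L = -5*sin(u)/Abs(sin(u)), M = 0, N = -5*sin(u)^3/Abs(sin(u)), assemble
  H = (EN − 2FM + GL) / (2(EG − F²)) = -sin(u)/(5*Abs(sin(u))).
At (u, v) = (pi/4, -5*pi/6): H = -1/5.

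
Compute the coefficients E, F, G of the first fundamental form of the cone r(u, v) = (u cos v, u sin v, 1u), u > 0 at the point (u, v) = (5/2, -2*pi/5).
E = 2;  F = 0;  G = 25/4

Partials: r_u = (cos(v), sin(v), 1), r_v = (-u*sin(v), u*cos(v), 0). As functions of (u, v):
  E = r_u · r_u = 2,
  F = r_u · r_v = 0,
  G = r_v · r_v = u^2.
Evaluating at (u, v) = (5/2, -2*pi/5): E = 2, F = 0, G = 25/4.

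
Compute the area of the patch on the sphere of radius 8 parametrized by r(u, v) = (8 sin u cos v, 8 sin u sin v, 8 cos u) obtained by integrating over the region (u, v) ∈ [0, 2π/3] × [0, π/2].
Area = 48*pi

Area = ∫∫ √(EG − F²) du dv with √(EG − F²) = 64*Abs(sin(u)). Integrating over [0, 2π/3] × [0, π/2] gives 48*pi.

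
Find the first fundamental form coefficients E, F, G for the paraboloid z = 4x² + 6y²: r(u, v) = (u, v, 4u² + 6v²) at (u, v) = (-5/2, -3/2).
E = 401;  F = 360;  G = 325

Partials: r_u = (1, 0, 8*u), r_v = (0, 1, 12*v). As functions of (u, v):
  E = r_u · r_u = 64*u^2 + 1,
  F = r_u · r_v = 96*u*v,
  G = r_v · r_v = 144*v^2 + 1.
Evaluating at (u, v) = (-5/2, -3/2): E = 401, F = 360, G = 325.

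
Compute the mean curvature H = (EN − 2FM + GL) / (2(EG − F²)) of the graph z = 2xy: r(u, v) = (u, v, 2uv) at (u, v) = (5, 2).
H = -80*sqrt(13)/4563

With E = 4*v^2 + 1, F = 4*u*v, G = 4*u^2 + 1, L = 0, M = 2/sqrt(4*u^2 + 4*v^2 + 1), N = 0, assemble
  H = (EN − 2FM + GL) / (2(EG − F²)) = -8*u*v/(4*u^2 + 4*v^2 + 1)^(3/2).
At (u, v) = (5, 2): H = -80*sqrt(13)/4563.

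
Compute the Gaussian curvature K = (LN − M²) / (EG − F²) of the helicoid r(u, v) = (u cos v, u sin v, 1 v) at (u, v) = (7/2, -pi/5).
K = -16/2809

Coefficients of the first fundamental form: E = 1, F = 0, G = u^2 + 1.
Coefficients of the second fundamental form: L = 0, M = -1/sqrt(u^2 + 1), N = 0.
Assemble K = (LN − M²)/(EG − F²) = -1/(u^2 + 1)^2. At (u, v) = (7/2, -pi/5): K = -16/2809.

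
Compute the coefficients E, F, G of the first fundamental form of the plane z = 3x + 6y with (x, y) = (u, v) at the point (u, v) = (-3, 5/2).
E = 10;  F = 18;  G = 37

Partials: r_u = (1, 0, 3), r_v = (0, 1, 6). As functions of (u, v):
  E = r_u · r_u = 10,
  F = r_u · r_v = 18,
  G = r_v · r_v = 37.
Evaluating at (u, v) = (-3, 5/2): E = 10, F = 18, G = 37.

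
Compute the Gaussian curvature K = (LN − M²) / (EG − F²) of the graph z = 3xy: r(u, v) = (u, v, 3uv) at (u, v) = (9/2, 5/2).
K = -36/229441

Coefficients of the first fundamental form: E = 9*v^2 + 1, F = 9*u*v, G = 9*u^2 + 1.
Coefficients of the second fundamental form: L = 0, M = 3/sqrt(9*u^2 + 9*v^2 + 1), N = 0.
Assemble K = (LN − M²)/(EG − F²) = -9/(81*u^4 + 162*u^2*v^2 + 18*u^2 + 81*v^4 + 18*v^2 + 1). At (u, v) = (9/2, 5/2): K = -36/229441.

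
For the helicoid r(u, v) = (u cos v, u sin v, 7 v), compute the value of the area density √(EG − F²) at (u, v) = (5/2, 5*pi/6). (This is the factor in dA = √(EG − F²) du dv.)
√(EG − F²)|_{(5/2, 5*pi/6)} = sqrt(221)/2

E = 1, F = 0, G = u^2 + 49, so EG − F² = u^2 + 49. Taking the positive square root: √(EG − F²) = sqrt(u^2 + 49). At (u, v) = (5/2, 5*pi/6): sqrt(221)/2.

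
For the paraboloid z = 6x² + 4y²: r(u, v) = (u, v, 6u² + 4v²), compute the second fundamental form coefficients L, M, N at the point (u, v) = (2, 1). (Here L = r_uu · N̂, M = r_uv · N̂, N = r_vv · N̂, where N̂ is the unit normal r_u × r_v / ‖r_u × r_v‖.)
L = 12*sqrt(641)/641;  M = 0;  N = 8*sqrt(641)/641

Compute the unit normal N̂(u, v) = (-12*u/sqrt(144*u^2 + 64*v^2 + 1), -8*v/sqrt(144*u^2 + 64*v^2 + 1), 1/sqrt(144*u^2 + 64*v^2 + 1)), and the second partials r_uu, r_uv, r_vv. Take dot products:
  L(u, v) = r_uu · N̂ = 12/sqrt(144*u^2 + 64*v^2 + 1),
  M(u, v) = r_uv · N̂ = 0,
  N(u, v) = r_vv · N̂ = 8/sqrt(144*u^2 + 64*v^2 + 1).
Evaluating at (u, v) = (2, 1):
  L = 12*sqrt(641)/641, M = 0, N = 8*sqrt(641)/641.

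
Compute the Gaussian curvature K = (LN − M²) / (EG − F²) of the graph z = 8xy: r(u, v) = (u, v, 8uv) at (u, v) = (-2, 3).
K = -64/693889

Coefficients of the first fundamental form: E = 64*v^2 + 1, F = 64*u*v, G = 64*u^2 + 1.
Coefficients of the second fundamental form: L = 0, M = 8/sqrt(64*u^2 + 64*v^2 + 1), N = 0.
Assemble K = (LN − M²)/(EG − F²) = -64/(4096*u^4 + 8192*u^2*v^2 + 128*u^2 + 4096*v^4 + 128*v^2 + 1). At (u, v) = (-2, 3): K = -64/693889.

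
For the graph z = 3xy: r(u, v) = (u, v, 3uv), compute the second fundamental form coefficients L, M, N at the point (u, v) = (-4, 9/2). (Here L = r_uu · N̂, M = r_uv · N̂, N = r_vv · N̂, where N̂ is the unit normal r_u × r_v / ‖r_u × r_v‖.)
L = 0;  M = 6*sqrt(1309)/1309;  N = 0

Compute the unit normal N̂(u, v) = (-3*v/sqrt(9*u^2 + 9*v^2 + 1), -3*u/sqrt(9*u^2 + 9*v^2 + 1), 1/sqrt(9*u^2 + 9*v^2 + 1)), and the second partials r_uu, r_uv, r_vv. Take dot products:
  L(u, v) = r_uu · N̂ = 0,
  M(u, v) = r_uv · N̂ = 3/sqrt(9*u^2 + 9*v^2 + 1),
  N(u, v) = r_vv · N̂ = 0.
Evaluating at (u, v) = (-4, 9/2):
  L = 0, M = 6*sqrt(1309)/1309, N = 0.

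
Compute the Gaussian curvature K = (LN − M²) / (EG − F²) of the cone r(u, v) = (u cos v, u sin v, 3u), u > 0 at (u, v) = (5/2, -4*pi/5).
K = 0

Coefficients of the first fundamental form: E = 10, F = 0, G = u^2.
Coefficients of the second fundamental form: L = 0, M = 0, N = 3*sqrt(10)*u^2/(10*Abs(u)).
Assemble K = (LN − M²)/(EG − F²) = 0. At (u, v) = (5/2, -4*pi/5): K = 0.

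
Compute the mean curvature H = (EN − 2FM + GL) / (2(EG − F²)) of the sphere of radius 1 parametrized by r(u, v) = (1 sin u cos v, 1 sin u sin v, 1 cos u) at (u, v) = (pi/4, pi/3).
H = -1

With E = 1, F = 0, G = sin(u)^2, L = -sin(u)/Abs(sin(u)), M = 0, N = -sin(u)^3/Abs(sin(u)), assemble
  H = (EN − 2FM + GL) / (2(EG − F²)) = -sin(u)/Abs(sin(u)).
At (u, v) = (pi/4, pi/3): H = -1.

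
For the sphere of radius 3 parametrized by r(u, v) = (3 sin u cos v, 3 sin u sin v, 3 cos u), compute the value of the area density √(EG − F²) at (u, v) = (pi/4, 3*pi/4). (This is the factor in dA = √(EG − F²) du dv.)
√(EG − F²)|_{(pi/4, 3*pi/4)} = 9*sqrt(2)/2

E = 9, F = 0, G = 9*sin(u)^2, so EG − F² = 81*sin(u)^2. Taking the positive square root: √(EG − F²) = 9*Abs(sin(u)). At (u, v) = (pi/4, 3*pi/4): 9*sqrt(2)/2.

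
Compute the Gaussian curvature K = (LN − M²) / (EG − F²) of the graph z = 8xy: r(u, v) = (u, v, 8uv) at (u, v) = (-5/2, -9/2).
K = -64/2879809

Coefficients of the first fundamental form: E = 64*v^2 + 1, F = 64*u*v, G = 64*u^2 + 1.
Coefficients of the second fundamental form: L = 0, M = 8/sqrt(64*u^2 + 64*v^2 + 1), N = 0.
Assemble K = (LN − M²)/(EG − F²) = -64/(4096*u^4 + 8192*u^2*v^2 + 128*u^2 + 4096*v^4 + 128*v^2 + 1). At (u, v) = (-5/2, -9/2): K = -64/2879809.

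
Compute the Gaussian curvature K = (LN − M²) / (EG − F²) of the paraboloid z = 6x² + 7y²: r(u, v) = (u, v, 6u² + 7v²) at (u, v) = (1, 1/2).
K = 42/9409

Coefficients of the first fundamental form: E = 144*u^2 + 1, F = 168*u*v, G = 196*v^2 + 1.
Coefficients of the second fundamental form: L = 12/sqrt(144*u^2 + 196*v^2 + 1), M = 0, N = 14/sqrt(144*u^2 + 196*v^2 + 1).
Assemble K = (LN − M²)/(EG − F²) = 168/(20736*u^4 + 56448*u^2*v^2 + 288*u^2 + 38416*v^4 + 392*v^2 + 1). At (u, v) = (1, 1/2): K = 42/9409.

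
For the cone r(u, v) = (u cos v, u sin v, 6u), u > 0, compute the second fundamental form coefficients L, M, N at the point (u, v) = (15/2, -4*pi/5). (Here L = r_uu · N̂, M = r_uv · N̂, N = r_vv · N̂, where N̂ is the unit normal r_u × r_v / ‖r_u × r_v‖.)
L = 0;  M = 0;  N = 45*sqrt(37)/37

Compute the unit normal N̂(u, v) = (-6*sqrt(37)*u*cos(v)/(37*Abs(u)), -6*sqrt(37)*u*sin(v)/(37*Abs(u)), sqrt(37)*u/(37*Abs(u))), and the second partials r_uu, r_uv, r_vv. Take dot products:
  L(u, v) = r_uu · N̂ = 0,
  M(u, v) = r_uv · N̂ = 0,
  N(u, v) = r_vv · N̂ = 6*sqrt(37)*u^2/(37*Abs(u)).
Evaluating at (u, v) = (15/2, -4*pi/5):
  L = 0, M = 0, N = 45*sqrt(37)/37.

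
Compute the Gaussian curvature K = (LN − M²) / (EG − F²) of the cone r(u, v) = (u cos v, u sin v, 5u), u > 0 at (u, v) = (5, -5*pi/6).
K = 0

Coefficients of the first fundamental form: E = 26, F = 0, G = u^2.
Coefficients of the second fundamental form: L = 0, M = 0, N = 5*sqrt(26)*u^2/(26*Abs(u)).
Assemble K = (LN − M²)/(EG − F²) = 0. At (u, v) = (5, -5*pi/6): K = 0.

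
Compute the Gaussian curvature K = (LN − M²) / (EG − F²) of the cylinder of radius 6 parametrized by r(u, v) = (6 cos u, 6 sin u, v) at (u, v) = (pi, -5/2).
K = 0

Coefficients of the first fundamental form: E = 36, F = 0, G = 1.
Coefficients of the second fundamental form: L = -6, M = 0, N = 0.
Assemble K = (LN − M²)/(EG − F²) = 0. At (u, v) = (pi, -5/2): K = 0.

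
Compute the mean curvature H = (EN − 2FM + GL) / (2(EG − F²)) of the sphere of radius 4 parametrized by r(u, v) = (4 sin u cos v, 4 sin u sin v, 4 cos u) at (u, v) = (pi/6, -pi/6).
H = -1/4

With E = 16, F = 0, G = 16*sin(u)^2, L = -4*sin(u)/Abs(sin(u)), M = 0, N = -4*sin(u)^3/Abs(sin(u)), assemble
  H = (EN − 2FM + GL) / (2(EG − F²)) = -sin(u)/(4*Abs(sin(u))).
At (u, v) = (pi/6, -pi/6): H = -1/4.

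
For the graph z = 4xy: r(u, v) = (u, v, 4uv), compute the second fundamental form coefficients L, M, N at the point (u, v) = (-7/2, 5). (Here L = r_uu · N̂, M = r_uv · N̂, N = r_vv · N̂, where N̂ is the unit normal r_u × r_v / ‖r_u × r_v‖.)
L = 0;  M = 4*sqrt(597)/597;  N = 0

Compute the unit normal N̂(u, v) = (-4*v/sqrt(16*u^2 + 16*v^2 + 1), -4*u/sqrt(16*u^2 + 16*v^2 + 1), 1/sqrt(16*u^2 + 16*v^2 + 1)), and the second partials r_uu, r_uv, r_vv. Take dot products:
  L(u, v) = r_uu · N̂ = 0,
  M(u, v) = r_uv · N̂ = 4/sqrt(16*u^2 + 16*v^2 + 1),
  N(u, v) = r_vv · N̂ = 0.
Evaluating at (u, v) = (-7/2, 5):
  L = 0, M = 4*sqrt(597)/597, N = 0.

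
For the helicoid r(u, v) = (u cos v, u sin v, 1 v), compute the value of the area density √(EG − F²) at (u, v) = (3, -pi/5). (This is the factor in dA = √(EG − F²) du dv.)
√(EG − F²)|_{(3, -pi/5)} = sqrt(10)

E = 1, F = 0, G = u^2 + 1, so EG − F² = u^2 + 1. Taking the positive square root: √(EG − F²) = sqrt(u^2 + 1). At (u, v) = (3, -pi/5): sqrt(10).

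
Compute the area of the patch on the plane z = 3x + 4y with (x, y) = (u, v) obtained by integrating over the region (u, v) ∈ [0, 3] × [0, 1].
Area = 3*sqrt(26)

Area = ∫∫ √(EG − F²) du dv with √(EG − F²) = sqrt(26). Integrating over [0, 3] × [0, 1] gives 3*sqrt(26).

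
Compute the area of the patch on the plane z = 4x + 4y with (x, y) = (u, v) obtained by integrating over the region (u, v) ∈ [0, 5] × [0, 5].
Area = 25*sqrt(33)

Area = ∫∫ √(EG − F²) du dv with √(EG − F²) = sqrt(33). Integrating over [0, 5] × [0, 5] gives 25*sqrt(33).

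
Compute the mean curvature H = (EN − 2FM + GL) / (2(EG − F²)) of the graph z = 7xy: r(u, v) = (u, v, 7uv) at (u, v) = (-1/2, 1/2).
H = 343*sqrt(102)/5202

With E = 49*v^2 + 1, F = 49*u*v, G = 49*u^2 + 1, L = 0, M = 7/sqrt(49*u^2 + 49*v^2 + 1), N = 0, assemble
  H = (EN − 2FM + GL) / (2(EG − F²)) = -343*u*v/(49*u^2 + 49*v^2 + 1)^(3/2).
At (u, v) = (-1/2, 1/2): H = 343*sqrt(102)/5202.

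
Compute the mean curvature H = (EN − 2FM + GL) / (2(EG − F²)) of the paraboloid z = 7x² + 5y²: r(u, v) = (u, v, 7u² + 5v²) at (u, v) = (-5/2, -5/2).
H = 1168*sqrt(1851)/380689

With E = 196*u^2 + 1, F = 140*u*v, G = 100*v^2 + 1, L = 14/sqrt(196*u^2 + 100*v^2 + 1), M = 0, N = 10/sqrt(196*u^2 + 100*v^2 + 1), assemble
  H = (EN − 2FM + GL) / (2(EG − F²)) = 4*(245*u^2 + 175*v^2 + 3)/(196*u^2 + 100*v^2 + 1)^(3/2).
At (u, v) = (-5/2, -5/2): H = 1168*sqrt(1851)/380689.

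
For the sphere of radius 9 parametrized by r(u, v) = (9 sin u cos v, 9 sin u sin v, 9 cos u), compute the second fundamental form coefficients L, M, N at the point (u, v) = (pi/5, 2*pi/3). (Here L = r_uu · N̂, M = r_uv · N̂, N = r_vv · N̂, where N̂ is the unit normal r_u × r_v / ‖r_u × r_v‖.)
L = -9;  M = 0;  N = -45/8 + 9*sqrt(5)/8

Compute the unit normal N̂(u, v) = (sin(u)^2*cos(v)/Abs(sin(u)), sin(u)^2*sin(v)/Abs(sin(u)), sin(2*u)/(2*Abs(sin(u)))), and the second partials r_uu, r_uv, r_vv. Take dot products:
  L(u, v) = r_uu · N̂ = -9*sin(u)/Abs(sin(u)),
  M(u, v) = r_uv · N̂ = 0,
  N(u, v) = r_vv · N̂ = -9*sin(u)^3/Abs(sin(u)).
Evaluating at (u, v) = (pi/5, 2*pi/3):
  L = -9, M = 0, N = -45/8 + 9*sqrt(5)/8.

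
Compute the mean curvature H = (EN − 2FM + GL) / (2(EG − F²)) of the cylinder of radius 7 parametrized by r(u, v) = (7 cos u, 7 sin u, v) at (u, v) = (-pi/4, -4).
H = -1/14

With E = 49, F = 0, G = 1, L = -7, M = 0, N = 0, assemble
  H = (EN − 2FM + GL) / (2(EG − F²)) = -1/14.
At (u, v) = (-pi/4, -4): H = -1/14.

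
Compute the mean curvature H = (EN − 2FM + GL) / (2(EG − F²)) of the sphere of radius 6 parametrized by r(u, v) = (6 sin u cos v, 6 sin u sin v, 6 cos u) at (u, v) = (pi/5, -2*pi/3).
H = -1/6

With E = 36, F = 0, G = 36*sin(u)^2, L = -6*sin(u)/Abs(sin(u)), M = 0, N = -6*sin(u)^3/Abs(sin(u)), assemble
  H = (EN − 2FM + GL) / (2(EG − F²)) = -sin(u)/(6*Abs(sin(u))).
At (u, v) = (pi/5, -2*pi/3): H = -1/6.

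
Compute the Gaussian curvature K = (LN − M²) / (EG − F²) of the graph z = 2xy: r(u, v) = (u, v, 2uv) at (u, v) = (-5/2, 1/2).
K = -4/729

Coefficients of the first fundamental form: E = 4*v^2 + 1, F = 4*u*v, G = 4*u^2 + 1.
Coefficients of the second fundamental form: L = 0, M = 2/sqrt(4*u^2 + 4*v^2 + 1), N = 0.
Assemble K = (LN − M²)/(EG − F²) = -4/(16*u^4 + 32*u^2*v^2 + 8*u^2 + 16*v^4 + 8*v^2 + 1). At (u, v) = (-5/2, 1/2): K = -4/729.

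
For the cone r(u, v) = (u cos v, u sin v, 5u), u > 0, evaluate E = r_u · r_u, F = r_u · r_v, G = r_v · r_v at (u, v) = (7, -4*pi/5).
E = 26;  F = 0;  G = 49

Partials: r_u = (cos(v), sin(v), 5), r_v = (-u*sin(v), u*cos(v), 0). As functions of (u, v):
  E = r_u · r_u = 26,
  F = r_u · r_v = 0,
  G = r_v · r_v = u^2.
Evaluating at (u, v) = (7, -4*pi/5): E = 26, F = 0, G = 49.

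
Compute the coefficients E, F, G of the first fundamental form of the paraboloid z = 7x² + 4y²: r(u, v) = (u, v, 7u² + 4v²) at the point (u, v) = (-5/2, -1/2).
E = 1226;  F = 140;  G = 17

Partials: r_u = (1, 0, 14*u), r_v = (0, 1, 8*v). As functions of (u, v):
  E = r_u · r_u = 196*u^2 + 1,
  F = r_u · r_v = 112*u*v,
  G = r_v · r_v = 64*v^2 + 1.
Evaluating at (u, v) = (-5/2, -1/2): E = 1226, F = 140, G = 17.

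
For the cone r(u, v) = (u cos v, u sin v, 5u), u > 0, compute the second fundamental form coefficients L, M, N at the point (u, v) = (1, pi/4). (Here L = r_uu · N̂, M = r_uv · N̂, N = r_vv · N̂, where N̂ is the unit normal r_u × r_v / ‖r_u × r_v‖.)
L = 0;  M = 0;  N = 5*sqrt(26)/26

Compute the unit normal N̂(u, v) = (-5*sqrt(26)*u*cos(v)/(26*Abs(u)), -5*sqrt(26)*u*sin(v)/(26*Abs(u)), sqrt(26)*u/(26*Abs(u))), and the second partials r_uu, r_uv, r_vv. Take dot products:
  L(u, v) = r_uu · N̂ = 0,
  M(u, v) = r_uv · N̂ = 0,
  N(u, v) = r_vv · N̂ = 5*sqrt(26)*u^2/(26*Abs(u)).
Evaluating at (u, v) = (1, pi/4):
  L = 0, M = 0, N = 5*sqrt(26)/26.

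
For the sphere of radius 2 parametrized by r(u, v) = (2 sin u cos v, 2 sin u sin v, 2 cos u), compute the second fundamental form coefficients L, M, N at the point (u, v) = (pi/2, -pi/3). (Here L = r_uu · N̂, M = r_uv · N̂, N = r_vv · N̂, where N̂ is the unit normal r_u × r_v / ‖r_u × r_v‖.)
L = -2;  M = 0;  N = -2

Compute the unit normal N̂(u, v) = (sin(u)^2*cos(v)/Abs(sin(u)), sin(u)^2*sin(v)/Abs(sin(u)), sin(2*u)/(2*Abs(sin(u)))), and the second partials r_uu, r_uv, r_vv. Take dot products:
  L(u, v) = r_uu · N̂ = -2*sin(u)/Abs(sin(u)),
  M(u, v) = r_uv · N̂ = 0,
  N(u, v) = r_vv · N̂ = -2*sin(u)^3/Abs(sin(u)).
Evaluating at (u, v) = (pi/2, -pi/3):
  L = -2, M = 0, N = -2.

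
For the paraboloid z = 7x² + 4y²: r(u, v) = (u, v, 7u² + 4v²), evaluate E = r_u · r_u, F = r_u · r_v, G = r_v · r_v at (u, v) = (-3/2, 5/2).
E = 442;  F = -420;  G = 401

Partials: r_u = (1, 0, 14*u), r_v = (0, 1, 8*v). As functions of (u, v):
  E = r_u · r_u = 196*u^2 + 1,
  F = r_u · r_v = 112*u*v,
  G = r_v · r_v = 64*v^2 + 1.
Evaluating at (u, v) = (-3/2, 5/2): E = 442, F = -420, G = 401.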